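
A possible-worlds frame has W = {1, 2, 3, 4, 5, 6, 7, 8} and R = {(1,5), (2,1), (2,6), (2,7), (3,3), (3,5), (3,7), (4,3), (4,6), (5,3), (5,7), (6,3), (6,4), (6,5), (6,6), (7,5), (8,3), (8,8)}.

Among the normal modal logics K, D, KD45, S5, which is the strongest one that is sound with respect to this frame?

Serial (axiom D): yes — every world has a successor (e.g. 1 R 5).
Euclidean (axiom 5): no — 2 R 1 and 2 R 6, but not 1 R 6.
Transitive (axiom 4): no — 1 R 5 and 5 R 3, but not 1 R 3.
Reflexive (axiom T): no — 1 is not related to itself.
So F validates K, D; KD45 would additionally require R to be Euclidean and transitive. The strongest is D.

D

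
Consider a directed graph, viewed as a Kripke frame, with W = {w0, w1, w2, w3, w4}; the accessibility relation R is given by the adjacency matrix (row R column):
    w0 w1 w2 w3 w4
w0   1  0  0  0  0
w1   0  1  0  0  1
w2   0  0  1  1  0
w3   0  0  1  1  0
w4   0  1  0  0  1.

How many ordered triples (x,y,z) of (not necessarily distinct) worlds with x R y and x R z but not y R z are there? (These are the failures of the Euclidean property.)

R is Euclidean; there are no such tuples.

0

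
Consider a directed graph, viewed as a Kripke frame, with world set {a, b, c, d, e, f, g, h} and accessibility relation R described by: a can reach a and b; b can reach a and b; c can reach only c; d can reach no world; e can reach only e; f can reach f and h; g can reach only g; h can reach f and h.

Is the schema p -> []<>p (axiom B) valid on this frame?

Yes

Axiom B corresponds to the accessibility relation being symmetric.
Symmetric: yes — every pair in R has its reverse in R.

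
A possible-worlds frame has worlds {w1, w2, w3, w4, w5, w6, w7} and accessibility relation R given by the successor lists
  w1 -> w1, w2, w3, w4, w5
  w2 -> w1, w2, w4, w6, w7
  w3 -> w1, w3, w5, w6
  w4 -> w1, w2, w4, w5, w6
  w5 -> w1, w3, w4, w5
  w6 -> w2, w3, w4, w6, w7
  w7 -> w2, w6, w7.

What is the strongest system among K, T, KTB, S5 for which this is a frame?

Reflexive (axiom T): yes — every world is R-related to itself.
Symmetric (axiom B): yes — every pair in R has its reverse in R.
Euclidean (axiom 5): no — w1 R w2 and w1 R w3, but not w2 R w3.
So F validates K, T, KTB; S5 would additionally require R to be Euclidean. The strongest is KTB.

KTB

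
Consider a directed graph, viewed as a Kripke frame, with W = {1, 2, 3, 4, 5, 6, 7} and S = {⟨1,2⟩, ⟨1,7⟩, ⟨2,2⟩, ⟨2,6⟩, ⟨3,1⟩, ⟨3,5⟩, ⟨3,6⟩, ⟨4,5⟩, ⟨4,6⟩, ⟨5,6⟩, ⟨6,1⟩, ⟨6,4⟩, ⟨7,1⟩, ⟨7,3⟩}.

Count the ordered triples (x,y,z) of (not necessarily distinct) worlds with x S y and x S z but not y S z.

23

Enumerating: (1,2,7), (1,7,2), (1,7,7), (2,6,2), (2,6,6), (3,1,1), (3,1,5), (3,1,6), (3,5,1), (3,5,5), (3,6,5), (3,6,6), … and 11 more.
Total: 23.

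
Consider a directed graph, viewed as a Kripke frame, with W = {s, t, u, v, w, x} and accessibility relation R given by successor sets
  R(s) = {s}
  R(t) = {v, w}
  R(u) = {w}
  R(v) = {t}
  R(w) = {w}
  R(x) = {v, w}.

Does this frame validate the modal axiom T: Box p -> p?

No

The schema T characterises exactly the reflexive frames.
Reflexive: no — t is not related to itself.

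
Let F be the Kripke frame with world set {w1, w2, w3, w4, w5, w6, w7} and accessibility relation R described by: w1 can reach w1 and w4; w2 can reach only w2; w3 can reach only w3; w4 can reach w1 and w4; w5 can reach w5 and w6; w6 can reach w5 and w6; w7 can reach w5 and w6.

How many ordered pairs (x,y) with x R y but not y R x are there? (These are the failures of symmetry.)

Enumerating: (w7,w5), (w7,w6).

2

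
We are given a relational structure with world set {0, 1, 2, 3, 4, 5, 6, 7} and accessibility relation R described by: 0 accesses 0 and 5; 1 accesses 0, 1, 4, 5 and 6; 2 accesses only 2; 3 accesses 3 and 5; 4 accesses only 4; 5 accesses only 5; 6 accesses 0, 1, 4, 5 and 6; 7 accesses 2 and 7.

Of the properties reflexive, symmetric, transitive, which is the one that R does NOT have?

symmetric

Reflexive: yes — every world is R-related to itself.
Symmetric: no — 0 R 5 but not 5 R 0.
Transitive: yes — every two-step R-path is closed by a direct edge.
Only symmetric fails.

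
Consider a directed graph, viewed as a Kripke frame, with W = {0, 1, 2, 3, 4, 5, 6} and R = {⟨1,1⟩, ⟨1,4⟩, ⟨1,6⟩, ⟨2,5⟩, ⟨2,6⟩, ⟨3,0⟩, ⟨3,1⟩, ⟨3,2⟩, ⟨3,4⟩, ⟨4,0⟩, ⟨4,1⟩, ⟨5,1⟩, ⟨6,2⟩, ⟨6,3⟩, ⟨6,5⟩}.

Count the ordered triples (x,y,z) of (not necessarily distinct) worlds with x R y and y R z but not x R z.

Enumerating: (1,4,0), (1,6,2), (1,6,3), (1,6,5), (2,5,1), (2,6,2), (2,6,3), (3,1,6), (3,2,5), (3,2,6), (4,1,4), (4,1,6), … and 7 more.
Total: 19.

19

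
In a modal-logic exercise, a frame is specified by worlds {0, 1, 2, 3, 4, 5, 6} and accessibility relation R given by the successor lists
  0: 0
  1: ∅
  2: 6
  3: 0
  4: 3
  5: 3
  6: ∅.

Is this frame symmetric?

No

Symmetric: no — 2 R 6 but not 6 R 2.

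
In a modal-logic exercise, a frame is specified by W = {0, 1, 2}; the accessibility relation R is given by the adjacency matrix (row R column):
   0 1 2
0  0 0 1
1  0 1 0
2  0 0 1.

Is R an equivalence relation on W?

Reflexive: no — 0 is not related to itself.
Symmetric: no — 0 R 2 but not 2 R 0.
Transitive: yes — every two-step R-path is closed by a direct edge.
So R is not an equivalence relation.

No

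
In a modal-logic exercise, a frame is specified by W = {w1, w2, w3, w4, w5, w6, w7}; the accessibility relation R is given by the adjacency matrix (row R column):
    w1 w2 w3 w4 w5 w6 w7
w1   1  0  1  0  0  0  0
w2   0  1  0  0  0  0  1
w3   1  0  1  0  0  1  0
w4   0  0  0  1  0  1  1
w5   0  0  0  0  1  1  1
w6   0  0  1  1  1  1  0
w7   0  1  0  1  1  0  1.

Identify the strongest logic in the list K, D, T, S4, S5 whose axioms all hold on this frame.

T

Serial (axiom D): yes — every world has a successor (e.g. w1 R w1).
Reflexive (axiom T): yes — every world is R-related to itself.
Transitive (axiom 4): no — w1 R w3 and w3 R w6, but not w1 R w6.
Euclidean (axiom 5): no — w3 R w1 and w3 R w6, but not w1 R w6.
So F validates K, D, T; S4 would additionally require R to be transitive. The strongest is T.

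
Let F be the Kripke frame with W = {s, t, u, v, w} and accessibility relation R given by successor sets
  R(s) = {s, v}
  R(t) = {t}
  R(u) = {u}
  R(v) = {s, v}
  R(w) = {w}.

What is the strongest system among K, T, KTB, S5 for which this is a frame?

S5

Reflexive (axiom T): yes — every world is R-related to itself.
Symmetric (axiom B): yes — every pair in R has its reverse in R.
Euclidean (axiom 5): yes — any two successors of a common world are R-related.
So F validates K, T, KTB, S5. The strongest is S5.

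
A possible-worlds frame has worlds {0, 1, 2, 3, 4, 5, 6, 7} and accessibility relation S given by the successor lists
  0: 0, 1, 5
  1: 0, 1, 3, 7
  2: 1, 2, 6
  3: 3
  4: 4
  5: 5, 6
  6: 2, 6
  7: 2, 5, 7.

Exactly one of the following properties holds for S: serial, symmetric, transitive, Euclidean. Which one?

Serial: yes — every world has a successor (e.g. 0 S 0).
Symmetric: no — 0 S 5 but not 5 S 0.
Transitive: no — 0 S 1 and 1 S 3, but not 0 S 3.
Euclidean: no — 0 S 1 and 0 S 5, but not 1 S 5.
Only serial holds.

serial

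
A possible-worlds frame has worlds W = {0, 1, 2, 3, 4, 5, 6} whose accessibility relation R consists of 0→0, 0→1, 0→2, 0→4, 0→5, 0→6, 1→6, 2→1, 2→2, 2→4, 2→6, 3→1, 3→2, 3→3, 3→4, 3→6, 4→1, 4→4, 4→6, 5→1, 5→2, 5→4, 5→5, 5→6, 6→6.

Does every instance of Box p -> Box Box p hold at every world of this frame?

Yes

The schema 4 characterises exactly the transitive frames.
Transitive: yes — every two-step R-path is closed by a direct edge.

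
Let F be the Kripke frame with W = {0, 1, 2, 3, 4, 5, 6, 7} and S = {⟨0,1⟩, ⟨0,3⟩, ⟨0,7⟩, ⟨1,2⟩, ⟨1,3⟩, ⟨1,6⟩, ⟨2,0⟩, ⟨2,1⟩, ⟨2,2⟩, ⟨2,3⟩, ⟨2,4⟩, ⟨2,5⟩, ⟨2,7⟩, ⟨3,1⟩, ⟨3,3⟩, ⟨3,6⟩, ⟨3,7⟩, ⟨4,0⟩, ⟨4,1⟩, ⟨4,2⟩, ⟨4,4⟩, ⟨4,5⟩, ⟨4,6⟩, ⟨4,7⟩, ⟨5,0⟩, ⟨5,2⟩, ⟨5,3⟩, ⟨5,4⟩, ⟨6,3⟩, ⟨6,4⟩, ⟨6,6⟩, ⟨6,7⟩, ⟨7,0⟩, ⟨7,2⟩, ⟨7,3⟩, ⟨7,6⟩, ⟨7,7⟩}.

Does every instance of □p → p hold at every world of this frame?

Axiom T corresponds to the accessibility relation being reflexive.
Reflexive: no — 0 is not related to itself.

No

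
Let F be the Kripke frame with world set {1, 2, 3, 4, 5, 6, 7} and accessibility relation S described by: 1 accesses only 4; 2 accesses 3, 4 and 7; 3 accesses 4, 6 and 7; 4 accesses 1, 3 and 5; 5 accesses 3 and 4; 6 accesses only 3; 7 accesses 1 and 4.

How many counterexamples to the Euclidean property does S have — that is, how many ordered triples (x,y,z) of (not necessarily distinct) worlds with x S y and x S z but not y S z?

Enumerating: (1,4,4), (2,3,3), (2,4,4), (2,4,7), (2,7,3), (2,7,7), (3,4,4), (3,4,6), (3,4,7), (3,6,4), (3,6,6), (3,6,7), … and 15 more.
Total: 27.

27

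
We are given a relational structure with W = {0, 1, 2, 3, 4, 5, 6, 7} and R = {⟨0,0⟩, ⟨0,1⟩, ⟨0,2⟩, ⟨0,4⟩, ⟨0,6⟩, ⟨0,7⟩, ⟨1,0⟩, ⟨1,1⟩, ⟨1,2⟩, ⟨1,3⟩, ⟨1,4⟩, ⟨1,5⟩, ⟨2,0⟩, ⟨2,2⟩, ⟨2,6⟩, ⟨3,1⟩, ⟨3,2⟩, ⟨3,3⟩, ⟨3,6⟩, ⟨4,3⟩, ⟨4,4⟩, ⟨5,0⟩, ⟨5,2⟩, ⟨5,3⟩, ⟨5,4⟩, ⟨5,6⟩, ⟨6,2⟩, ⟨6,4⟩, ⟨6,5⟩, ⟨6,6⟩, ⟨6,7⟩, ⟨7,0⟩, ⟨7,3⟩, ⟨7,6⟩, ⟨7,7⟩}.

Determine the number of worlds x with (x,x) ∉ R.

Enumerating: 5.

1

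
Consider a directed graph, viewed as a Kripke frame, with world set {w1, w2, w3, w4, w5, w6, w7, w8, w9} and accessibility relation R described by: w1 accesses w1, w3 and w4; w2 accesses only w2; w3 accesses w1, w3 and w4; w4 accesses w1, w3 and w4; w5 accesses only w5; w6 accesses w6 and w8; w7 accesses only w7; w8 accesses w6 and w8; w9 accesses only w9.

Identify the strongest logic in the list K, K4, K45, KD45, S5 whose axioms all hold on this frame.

Transitive (axiom 4): yes — every two-step R-path is closed by a direct edge.
Euclidean (axiom 5): yes — any two successors of a common world are R-related.
Serial (axiom D): yes — every world has a successor (e.g. w1 R w1).
Reflexive (axiom T): yes — every world is R-related to itself.
So F validates K, K4, K45, KD45, S5. The strongest is S5.

S5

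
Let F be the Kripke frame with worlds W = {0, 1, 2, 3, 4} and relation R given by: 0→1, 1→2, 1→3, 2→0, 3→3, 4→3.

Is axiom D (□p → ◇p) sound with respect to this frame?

Yes

The schema D characterises exactly the serial frames.
Serial: yes — every world has a successor (e.g. 0 R 1).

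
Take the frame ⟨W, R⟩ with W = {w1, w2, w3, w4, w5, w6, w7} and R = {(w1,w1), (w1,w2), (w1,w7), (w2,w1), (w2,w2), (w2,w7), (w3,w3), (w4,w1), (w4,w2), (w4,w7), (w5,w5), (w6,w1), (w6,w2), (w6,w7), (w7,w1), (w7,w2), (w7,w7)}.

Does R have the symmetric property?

No

Symmetric: no — w4 R w1 but not w1 R w4.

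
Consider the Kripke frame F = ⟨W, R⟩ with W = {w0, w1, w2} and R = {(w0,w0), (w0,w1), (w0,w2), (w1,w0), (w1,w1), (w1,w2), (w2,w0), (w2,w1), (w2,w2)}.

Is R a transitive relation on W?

Transitive: yes — every two-step R-path is closed by a direct edge.

Yes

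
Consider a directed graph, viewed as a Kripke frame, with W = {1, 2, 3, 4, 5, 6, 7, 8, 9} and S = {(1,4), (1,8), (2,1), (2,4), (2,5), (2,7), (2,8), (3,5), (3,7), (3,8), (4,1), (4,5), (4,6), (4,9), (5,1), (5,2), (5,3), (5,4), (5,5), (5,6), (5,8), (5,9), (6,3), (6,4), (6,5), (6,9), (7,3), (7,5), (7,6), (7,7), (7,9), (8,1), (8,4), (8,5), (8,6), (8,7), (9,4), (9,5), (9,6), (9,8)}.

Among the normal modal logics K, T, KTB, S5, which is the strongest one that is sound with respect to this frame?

Reflexive (axiom T): no — 1 is not related to itself.
Symmetric (axiom B): no — 2 S 1 but not 1 S 2.
Euclidean (axiom 5): no — 1 S 4 and 1 S 8, but not 4 S 8.
So F validates K; T would additionally require S to be reflexive. The strongest is K.

K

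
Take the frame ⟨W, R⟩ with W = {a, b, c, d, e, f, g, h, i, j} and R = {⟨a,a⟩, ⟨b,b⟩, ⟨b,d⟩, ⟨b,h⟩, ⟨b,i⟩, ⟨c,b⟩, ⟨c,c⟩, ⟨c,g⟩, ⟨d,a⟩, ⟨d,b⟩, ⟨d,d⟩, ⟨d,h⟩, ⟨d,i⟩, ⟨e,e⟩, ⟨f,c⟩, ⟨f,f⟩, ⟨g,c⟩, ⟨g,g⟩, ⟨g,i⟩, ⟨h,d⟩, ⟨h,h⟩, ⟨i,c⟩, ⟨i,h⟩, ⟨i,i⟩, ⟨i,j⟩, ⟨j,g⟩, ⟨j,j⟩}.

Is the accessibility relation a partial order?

No

Reflexive: yes — every world is R-related to itself.
Transitive: no — b R d and d R a, but not b R a.
Antisymmetric: no — b R d and d R b with b ≠ d.
So R is not a partial order.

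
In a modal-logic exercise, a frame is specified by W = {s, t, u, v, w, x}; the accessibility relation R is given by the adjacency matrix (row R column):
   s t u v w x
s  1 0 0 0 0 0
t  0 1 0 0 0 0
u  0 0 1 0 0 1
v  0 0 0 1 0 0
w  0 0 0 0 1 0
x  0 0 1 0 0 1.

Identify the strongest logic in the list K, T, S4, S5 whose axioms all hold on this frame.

S5

Reflexive (axiom T): yes — every world is R-related to itself.
Transitive (axiom 4): yes — every two-step R-path is closed by a direct edge.
Euclidean (axiom 5): yes — any two successors of a common world are R-related.
So F validates K, T, S4, S5. The strongest is S5.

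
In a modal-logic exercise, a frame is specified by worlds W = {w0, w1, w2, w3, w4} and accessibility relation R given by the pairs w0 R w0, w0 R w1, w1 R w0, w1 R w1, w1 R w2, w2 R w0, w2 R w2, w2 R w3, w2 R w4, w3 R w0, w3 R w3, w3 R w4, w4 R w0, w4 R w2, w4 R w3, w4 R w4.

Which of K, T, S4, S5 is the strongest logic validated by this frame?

Reflexive (axiom T): yes — every world is R-related to itself.
Transitive (axiom 4): no — w0 R w1 and w1 R w2, but not w0 R w2.
Euclidean (axiom 5): no — w1 R w0 and w1 R w2, but not w0 R w2.
So F validates K, T; S4 would additionally require R to be transitive. The strongest is T.

T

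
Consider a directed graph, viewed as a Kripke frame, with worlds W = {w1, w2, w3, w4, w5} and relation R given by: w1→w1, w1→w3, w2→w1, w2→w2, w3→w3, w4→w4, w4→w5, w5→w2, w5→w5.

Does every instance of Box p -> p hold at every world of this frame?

Yes

The schema T characterises exactly the reflexive frames.
Reflexive: yes — every world is R-related to itself.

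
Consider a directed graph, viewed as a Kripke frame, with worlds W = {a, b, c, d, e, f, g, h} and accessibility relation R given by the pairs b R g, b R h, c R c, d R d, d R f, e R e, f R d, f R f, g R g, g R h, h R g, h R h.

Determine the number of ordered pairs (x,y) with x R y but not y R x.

Enumerating: (b,g), (b,h).

2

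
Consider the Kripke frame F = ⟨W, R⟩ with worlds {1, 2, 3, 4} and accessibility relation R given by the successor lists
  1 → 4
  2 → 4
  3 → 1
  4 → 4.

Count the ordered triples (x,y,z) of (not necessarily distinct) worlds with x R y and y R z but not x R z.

1

Enumerating: (3,1,4).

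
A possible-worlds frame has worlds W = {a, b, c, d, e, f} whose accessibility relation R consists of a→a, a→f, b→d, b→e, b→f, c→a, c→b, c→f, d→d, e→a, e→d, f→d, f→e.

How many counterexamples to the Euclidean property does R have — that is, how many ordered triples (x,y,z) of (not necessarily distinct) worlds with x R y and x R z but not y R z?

17

Enumerating: (a,f,a), (a,f,f), (b,d,e), (b,d,f), (b,e,e), (b,e,f), (b,f,f), (c,a,b), (c,b,a), (c,b,b), (c,f,a), (c,f,b), (c,f,f), (e,a,d), (e,d,a), (f,d,e), (f,e,e).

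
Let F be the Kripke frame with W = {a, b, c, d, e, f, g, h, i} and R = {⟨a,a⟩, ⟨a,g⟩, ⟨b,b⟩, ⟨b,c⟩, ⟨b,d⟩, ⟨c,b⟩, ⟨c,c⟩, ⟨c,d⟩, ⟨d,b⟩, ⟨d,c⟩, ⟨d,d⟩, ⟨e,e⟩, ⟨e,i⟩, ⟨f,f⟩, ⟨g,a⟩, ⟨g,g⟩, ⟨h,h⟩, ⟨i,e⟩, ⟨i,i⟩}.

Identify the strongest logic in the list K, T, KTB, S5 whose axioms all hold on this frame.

Reflexive (axiom T): yes — every world is R-related to itself.
Symmetric (axiom B): yes — every pair in R has its reverse in R.
Euclidean (axiom 5): yes — any two successors of a common world are R-related.
So F validates K, T, KTB, S5. The strongest is S5.

S5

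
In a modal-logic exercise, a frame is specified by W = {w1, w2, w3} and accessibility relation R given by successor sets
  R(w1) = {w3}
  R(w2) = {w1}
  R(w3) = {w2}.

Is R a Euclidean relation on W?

Euclidean: no — w1 R w3 and w1 R w3, but not w3 R w3.

No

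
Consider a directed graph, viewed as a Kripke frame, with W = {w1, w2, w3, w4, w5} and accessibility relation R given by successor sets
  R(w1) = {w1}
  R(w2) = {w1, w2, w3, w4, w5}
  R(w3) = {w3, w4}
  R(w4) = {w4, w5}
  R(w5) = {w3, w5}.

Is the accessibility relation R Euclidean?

No

Euclidean: no — w2 R w1 and w2 R w3, but not w1 R w3.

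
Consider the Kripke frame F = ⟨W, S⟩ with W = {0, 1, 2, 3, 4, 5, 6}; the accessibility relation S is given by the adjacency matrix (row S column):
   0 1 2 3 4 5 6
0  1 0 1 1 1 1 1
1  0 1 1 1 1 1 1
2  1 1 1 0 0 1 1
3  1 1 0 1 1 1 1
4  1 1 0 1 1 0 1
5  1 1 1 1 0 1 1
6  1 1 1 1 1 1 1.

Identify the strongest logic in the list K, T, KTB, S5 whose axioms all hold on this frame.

Reflexive (axiom T): yes — every world is S-related to itself.
Symmetric (axiom B): yes — every pair in S has its reverse in S.
Euclidean (axiom 5): no — 0 S 2 and 0 S 3, but not 2 S 3.
So F validates K, T, KTB; S5 would additionally require S to be Euclidean. The strongest is KTB.

KTB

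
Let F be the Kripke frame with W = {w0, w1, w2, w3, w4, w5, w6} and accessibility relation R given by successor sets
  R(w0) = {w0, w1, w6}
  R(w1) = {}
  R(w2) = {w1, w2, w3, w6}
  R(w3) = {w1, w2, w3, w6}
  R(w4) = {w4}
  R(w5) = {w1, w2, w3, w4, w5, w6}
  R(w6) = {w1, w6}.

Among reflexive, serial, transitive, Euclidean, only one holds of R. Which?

Reflexive: no — w1 is not related to itself.
Serial: no — w1 has no R-successor.
Transitive: yes — every two-step R-path is closed by a direct edge.
Euclidean: no — w0 R w1 and w0 R w6, but not w1 R w6.
Only transitive holds.

transitive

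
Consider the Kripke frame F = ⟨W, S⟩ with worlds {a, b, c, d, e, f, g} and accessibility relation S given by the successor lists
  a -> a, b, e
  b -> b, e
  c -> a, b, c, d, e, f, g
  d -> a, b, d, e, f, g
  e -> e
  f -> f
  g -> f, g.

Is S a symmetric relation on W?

Symmetric: no — a S b but not b S a.

No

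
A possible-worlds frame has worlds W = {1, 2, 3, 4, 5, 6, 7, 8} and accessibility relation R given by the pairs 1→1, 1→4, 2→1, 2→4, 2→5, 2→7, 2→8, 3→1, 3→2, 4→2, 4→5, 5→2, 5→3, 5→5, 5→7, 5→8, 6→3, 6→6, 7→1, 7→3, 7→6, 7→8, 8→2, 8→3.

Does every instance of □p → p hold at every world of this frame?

No

By correspondence theory, T is valid on a frame iff R is reflexive.
Reflexive: no — 2 is not related to itself.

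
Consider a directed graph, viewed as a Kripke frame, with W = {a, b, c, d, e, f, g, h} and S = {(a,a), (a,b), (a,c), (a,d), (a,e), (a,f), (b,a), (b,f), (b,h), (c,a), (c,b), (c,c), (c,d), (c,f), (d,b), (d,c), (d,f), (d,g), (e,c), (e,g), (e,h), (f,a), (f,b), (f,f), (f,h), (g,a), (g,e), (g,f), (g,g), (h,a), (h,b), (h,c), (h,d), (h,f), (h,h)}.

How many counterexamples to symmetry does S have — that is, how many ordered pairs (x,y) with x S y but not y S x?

14

Enumerating: (a,d), (a,e), (c,b), (c,f), (d,b), (d,f), (d,g), (e,c), (e,h), (g,a), (g,f), (h,a), (h,c), (h,d).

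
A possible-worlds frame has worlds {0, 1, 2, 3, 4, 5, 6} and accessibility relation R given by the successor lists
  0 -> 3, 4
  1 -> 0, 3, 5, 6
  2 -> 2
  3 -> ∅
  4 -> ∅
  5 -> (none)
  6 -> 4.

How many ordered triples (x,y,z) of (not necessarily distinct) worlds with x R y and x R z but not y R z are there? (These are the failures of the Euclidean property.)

Enumerating: (0,3,3), (0,3,4), (0,4,3), (0,4,4), (1,0,0), (1,0,5), (1,0,6), (1,3,0), (1,3,3), (1,3,5), (1,3,6), (1,5,0), … and 8 more.
Total: 20.

20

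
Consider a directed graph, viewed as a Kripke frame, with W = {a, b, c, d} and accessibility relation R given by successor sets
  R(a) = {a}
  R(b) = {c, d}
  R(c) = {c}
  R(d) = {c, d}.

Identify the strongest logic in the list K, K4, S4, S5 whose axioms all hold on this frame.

Transitive (axiom 4): yes — every two-step R-path is closed by a direct edge.
Reflexive (axiom T): no — b is not related to itself.
Euclidean (axiom 5): no — b R c and b R d, but not c R d.
So F validates K, K4; S4 would additionally require R to be reflexive. The strongest is K4.

K4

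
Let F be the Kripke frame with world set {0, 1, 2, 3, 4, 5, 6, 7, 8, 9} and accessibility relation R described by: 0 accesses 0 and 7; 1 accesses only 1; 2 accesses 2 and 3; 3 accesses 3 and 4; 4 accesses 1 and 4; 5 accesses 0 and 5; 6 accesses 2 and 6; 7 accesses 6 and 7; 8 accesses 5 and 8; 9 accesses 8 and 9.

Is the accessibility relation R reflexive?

Reflexive: yes — every world is R-related to itself.

Yes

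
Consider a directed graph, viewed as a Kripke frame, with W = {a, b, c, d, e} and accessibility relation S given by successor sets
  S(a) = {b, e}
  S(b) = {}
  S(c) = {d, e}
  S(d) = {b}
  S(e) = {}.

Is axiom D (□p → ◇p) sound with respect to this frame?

No

Axiom D corresponds to the accessibility relation being serial.
Serial: no — b has no S-successor.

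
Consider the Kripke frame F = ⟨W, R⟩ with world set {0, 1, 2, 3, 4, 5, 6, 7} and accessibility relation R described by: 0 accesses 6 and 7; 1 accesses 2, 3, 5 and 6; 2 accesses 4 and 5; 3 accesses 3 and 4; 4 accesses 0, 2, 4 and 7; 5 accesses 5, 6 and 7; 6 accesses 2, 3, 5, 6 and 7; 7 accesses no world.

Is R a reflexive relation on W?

Reflexive: no — 0 is not related to itself.

No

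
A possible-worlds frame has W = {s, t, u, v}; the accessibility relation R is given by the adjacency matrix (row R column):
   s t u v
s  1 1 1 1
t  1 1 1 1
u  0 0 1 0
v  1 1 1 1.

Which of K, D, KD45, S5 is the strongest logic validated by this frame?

D

Serial (axiom D): yes — every world has a successor (e.g. s R s).
Euclidean (axiom 5): no — s R u and s R t, but not u R t.
Transitive (axiom 4): yes — every two-step R-path is closed by a direct edge.
Reflexive (axiom T): yes — every world is R-related to itself.
So F validates K, D; KD45 would additionally require R to be Euclidean. The strongest is D.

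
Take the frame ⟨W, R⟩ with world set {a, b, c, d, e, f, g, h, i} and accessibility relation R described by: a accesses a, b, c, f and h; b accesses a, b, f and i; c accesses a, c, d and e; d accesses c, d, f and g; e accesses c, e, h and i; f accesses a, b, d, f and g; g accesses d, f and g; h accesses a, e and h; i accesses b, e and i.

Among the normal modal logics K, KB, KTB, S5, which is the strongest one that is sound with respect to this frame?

Symmetric (axiom B): yes — every pair in R has its reverse in R.
Reflexive (axiom T): yes — every world is R-related to itself.
Euclidean (axiom 5): no — a R b and a R c, but not b R c.
So F validates K, KB, KTB; S5 would additionally require R to be Euclidean. The strongest is KTB.

KTB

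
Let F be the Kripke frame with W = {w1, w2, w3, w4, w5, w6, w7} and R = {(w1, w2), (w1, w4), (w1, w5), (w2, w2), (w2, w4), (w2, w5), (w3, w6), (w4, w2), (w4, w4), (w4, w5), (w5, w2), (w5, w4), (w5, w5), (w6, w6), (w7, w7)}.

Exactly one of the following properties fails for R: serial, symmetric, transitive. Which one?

symmetric

Serial: yes — every world has a successor (e.g. w1 R w2).
Symmetric: no — w1 R w2 but not w2 R w1.
Transitive: yes — every two-step R-path is closed by a direct edge.
Only symmetric fails.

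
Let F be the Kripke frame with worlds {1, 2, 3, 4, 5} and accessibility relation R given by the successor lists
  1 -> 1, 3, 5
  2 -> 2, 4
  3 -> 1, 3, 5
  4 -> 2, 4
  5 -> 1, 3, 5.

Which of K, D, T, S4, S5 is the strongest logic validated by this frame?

S5

Serial (axiom D): yes — every world has a successor (e.g. 1 R 1).
Reflexive (axiom T): yes — every world is R-related to itself.
Transitive (axiom 4): yes — every two-step R-path is closed by a direct edge.
Euclidean (axiom 5): yes — any two successors of a common world are R-related.
So F validates K, D, T, S4, S5. The strongest is S5.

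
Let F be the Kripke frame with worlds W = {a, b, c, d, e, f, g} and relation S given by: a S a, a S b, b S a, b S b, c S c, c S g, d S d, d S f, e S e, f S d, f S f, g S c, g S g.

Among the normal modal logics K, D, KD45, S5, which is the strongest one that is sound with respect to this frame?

Serial (axiom D): yes — every world has a successor (e.g. a S a).
Euclidean (axiom 5): yes — any two successors of a common world are S-related.
Transitive (axiom 4): yes — every two-step S-path is closed by a direct edge.
Reflexive (axiom T): yes — every world is S-related to itself.
So F validates K, D, KD45, S5. The strongest is S5.

S5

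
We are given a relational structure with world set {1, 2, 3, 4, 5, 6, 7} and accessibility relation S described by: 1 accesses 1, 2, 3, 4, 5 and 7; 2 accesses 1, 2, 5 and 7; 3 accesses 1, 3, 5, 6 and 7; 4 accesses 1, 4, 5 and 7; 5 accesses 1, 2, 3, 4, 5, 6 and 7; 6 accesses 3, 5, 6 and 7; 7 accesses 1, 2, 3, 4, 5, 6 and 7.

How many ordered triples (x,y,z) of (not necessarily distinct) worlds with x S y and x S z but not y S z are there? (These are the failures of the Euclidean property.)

Enumerating: (1,2,3), (1,2,4), (1,3,2), (1,3,4), (1,4,2), (1,4,3), (3,1,6), (3,6,1), (5,1,6), (5,2,3), (5,2,4), (5,2,6), … and 20 more.
Total: 32.

32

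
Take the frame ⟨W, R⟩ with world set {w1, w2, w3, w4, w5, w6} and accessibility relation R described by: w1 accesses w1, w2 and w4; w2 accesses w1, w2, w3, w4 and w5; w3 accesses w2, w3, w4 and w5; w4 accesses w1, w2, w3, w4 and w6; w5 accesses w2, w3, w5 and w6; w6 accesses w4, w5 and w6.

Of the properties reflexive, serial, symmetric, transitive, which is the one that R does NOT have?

transitive

Reflexive: yes — every world is R-related to itself.
Serial: yes — every world has a successor (e.g. w1 R w1).
Symmetric: yes — every pair in R has its reverse in R.
Transitive: no — w1 R w2 and w2 R w3, but not w1 R w3.
Only transitive fails.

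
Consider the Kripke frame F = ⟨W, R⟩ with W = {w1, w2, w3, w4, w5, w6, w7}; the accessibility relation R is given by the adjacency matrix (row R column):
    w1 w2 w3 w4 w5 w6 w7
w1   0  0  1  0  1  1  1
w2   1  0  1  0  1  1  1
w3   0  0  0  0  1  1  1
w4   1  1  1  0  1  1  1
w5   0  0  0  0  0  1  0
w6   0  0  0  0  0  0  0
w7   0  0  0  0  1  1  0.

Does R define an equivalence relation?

Reflexive: no — w1 is not related to itself.
Symmetric: no — w1 R w3 but not w3 R w1.
Transitive: yes — every two-step R-path is closed by a direct edge.
So R is not an equivalence relation.

No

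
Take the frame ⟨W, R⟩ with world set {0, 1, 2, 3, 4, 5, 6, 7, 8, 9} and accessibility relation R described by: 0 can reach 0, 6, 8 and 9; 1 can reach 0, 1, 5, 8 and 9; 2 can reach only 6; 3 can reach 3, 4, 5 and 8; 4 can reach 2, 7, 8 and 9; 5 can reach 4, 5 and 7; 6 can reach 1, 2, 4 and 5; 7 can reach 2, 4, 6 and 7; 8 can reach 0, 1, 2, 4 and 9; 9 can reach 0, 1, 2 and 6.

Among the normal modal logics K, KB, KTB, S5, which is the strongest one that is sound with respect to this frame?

Symmetric (axiom B): no — 0 R 6 but not 6 R 0.
Reflexive (axiom T): no — 2 is not related to itself.
Euclidean (axiom 5): no — 0 R 6 and 0 R 8, but not 6 R 8.
So F validates K; KB would additionally require R to be symmetric. The strongest is K.

K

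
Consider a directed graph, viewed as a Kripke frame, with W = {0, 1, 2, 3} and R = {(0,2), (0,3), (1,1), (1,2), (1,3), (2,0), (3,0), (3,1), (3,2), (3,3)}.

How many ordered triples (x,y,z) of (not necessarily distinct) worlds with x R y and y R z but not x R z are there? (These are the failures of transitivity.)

Enumerating: (0,2,0), (0,3,0), (0,3,1), (1,2,0), (1,3,0), (2,0,2), (2,0,3).

7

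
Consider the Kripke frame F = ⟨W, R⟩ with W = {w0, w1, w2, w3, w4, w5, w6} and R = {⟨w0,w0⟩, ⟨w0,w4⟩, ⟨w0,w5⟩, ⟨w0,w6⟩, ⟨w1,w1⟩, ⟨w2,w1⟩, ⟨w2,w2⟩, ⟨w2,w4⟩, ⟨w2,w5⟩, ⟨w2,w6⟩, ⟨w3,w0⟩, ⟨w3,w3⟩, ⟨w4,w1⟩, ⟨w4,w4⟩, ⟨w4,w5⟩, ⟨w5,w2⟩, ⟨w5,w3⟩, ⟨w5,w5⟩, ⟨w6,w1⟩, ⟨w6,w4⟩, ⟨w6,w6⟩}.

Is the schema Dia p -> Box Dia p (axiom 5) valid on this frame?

By correspondence theory, 5 is valid on a frame iff R is Euclidean.
Euclidean: no — w0 R w4 and w0 R w6, but not w4 R w6.

No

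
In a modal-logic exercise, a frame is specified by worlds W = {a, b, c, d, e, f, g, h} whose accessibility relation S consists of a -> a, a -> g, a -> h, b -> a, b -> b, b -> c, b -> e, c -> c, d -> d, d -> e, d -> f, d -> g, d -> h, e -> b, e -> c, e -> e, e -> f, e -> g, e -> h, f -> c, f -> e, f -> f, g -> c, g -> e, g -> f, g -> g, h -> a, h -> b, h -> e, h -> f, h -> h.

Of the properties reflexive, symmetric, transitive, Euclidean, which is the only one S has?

reflexive

Reflexive: yes — every world is S-related to itself.
Symmetric: no — a S g but not g S a.
Transitive: no — a S g and g S c, but not a S c.
Euclidean: no — a S g and a S h, but not g S h.
Only reflexive holds.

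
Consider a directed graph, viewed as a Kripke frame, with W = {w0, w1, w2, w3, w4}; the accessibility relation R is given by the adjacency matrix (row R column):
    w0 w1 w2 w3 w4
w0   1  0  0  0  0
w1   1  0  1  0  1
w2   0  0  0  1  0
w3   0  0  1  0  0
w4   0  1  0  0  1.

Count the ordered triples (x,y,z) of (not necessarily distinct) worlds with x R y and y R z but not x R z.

Enumerating: (w1,w2,w3), (w1,w4,w1), (w2,w3,w2), (w3,w2,w3), (w4,w1,w0), (w4,w1,w2).

6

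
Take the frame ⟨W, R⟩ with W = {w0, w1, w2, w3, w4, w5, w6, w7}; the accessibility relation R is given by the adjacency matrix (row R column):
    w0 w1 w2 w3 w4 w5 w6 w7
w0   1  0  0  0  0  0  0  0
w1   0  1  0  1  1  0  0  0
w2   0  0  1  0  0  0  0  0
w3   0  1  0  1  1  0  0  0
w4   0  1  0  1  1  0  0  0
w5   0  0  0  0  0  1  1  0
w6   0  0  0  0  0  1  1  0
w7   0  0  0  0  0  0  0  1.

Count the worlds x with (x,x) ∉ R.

R is reflexive; there are no such worlds.

0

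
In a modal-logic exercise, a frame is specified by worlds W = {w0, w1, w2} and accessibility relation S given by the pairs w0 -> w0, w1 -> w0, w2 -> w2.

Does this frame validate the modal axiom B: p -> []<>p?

Axiom B corresponds to the accessibility relation being symmetric.
Symmetric: no — w1 S w0 but not w0 S w1.

No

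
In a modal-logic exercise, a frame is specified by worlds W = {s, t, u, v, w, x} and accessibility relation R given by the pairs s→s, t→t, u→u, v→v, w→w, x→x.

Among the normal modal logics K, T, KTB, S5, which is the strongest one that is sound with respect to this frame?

Reflexive (axiom T): yes — every world is R-related to itself.
Symmetric (axiom B): yes — every pair in R has its reverse in R.
Euclidean (axiom 5): yes — any two successors of a common world are R-related.
So F validates K, T, KTB, S5. The strongest is S5.

S5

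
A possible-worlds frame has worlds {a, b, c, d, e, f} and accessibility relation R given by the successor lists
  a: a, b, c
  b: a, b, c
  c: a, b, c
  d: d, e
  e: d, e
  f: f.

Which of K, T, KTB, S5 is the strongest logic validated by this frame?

Reflexive (axiom T): yes — every world is R-related to itself.
Symmetric (axiom B): yes — every pair in R has its reverse in R.
Euclidean (axiom 5): yes — any two successors of a common world are R-related.
So F validates K, T, KTB, S5. The strongest is S5.

S5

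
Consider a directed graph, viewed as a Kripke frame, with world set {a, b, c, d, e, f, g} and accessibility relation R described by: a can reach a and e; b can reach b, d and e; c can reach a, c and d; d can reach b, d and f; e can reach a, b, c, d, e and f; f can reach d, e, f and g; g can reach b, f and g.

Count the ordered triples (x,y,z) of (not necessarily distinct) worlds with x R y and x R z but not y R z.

31

Enumerating: (b,d,e), (c,a,c), (c,a,d), (c,d,a), (c,d,c), (d,b,f), (d,f,b), (e,a,b), (e,a,c), (e,a,d), (e,a,f), (e,b,a), … and 19 more.
Total: 31.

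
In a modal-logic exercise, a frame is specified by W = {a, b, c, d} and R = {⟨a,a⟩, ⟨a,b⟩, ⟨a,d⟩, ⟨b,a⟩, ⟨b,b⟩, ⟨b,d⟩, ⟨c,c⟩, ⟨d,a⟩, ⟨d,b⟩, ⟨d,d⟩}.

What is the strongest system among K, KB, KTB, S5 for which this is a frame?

Symmetric (axiom B): yes — every pair in R has its reverse in R.
Reflexive (axiom T): yes — every world is R-related to itself.
Euclidean (axiom 5): yes — any two successors of a common world are R-related.
So F validates K, KB, KTB, S5. The strongest is S5.

S5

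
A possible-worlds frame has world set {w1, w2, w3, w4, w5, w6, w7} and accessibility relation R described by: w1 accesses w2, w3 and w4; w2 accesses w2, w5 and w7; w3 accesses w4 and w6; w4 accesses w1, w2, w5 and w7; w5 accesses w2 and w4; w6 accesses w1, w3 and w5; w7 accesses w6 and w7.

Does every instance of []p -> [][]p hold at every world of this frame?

No

Axiom 4 corresponds to the accessibility relation being transitive.
Transitive: no — w1 R w2 and w2 R w5, but not w1 R w5.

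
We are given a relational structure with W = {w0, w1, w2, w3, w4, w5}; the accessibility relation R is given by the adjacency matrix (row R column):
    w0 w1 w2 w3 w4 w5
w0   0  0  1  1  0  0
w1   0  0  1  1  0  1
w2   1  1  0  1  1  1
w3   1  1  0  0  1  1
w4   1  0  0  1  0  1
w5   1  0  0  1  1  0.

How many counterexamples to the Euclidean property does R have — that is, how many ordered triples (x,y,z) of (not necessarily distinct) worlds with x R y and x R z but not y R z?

Enumerating: (w0,w2,w2), (w0,w3,w2), (w0,w3,w3), (w1,w2,w2), (w1,w3,w2), (w1,w3,w3), (w1,w5,w2), (w1,w5,w5), (w2,w0,w0), (w2,w0,w1), (w2,w0,w4), (w2,w0,w5), … and 27 more.
Total: 39.

39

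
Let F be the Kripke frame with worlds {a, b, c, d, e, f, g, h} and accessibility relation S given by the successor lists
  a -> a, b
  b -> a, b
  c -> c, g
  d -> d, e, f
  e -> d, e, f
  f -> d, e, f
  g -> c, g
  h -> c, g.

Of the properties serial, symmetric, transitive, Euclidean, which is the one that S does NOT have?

symmetric

Serial: yes — every world has a successor (e.g. a S a).
Symmetric: no — h S c but not c S h.
Transitive: yes — every two-step S-path is closed by a direct edge.
Euclidean: yes — any two successors of a common world are S-related.
Only symmetric fails.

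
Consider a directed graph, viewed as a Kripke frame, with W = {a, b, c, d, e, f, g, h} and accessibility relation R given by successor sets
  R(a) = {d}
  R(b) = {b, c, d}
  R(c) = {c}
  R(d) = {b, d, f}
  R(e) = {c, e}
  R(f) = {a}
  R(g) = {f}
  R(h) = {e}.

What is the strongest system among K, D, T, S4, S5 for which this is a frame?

Serial (axiom D): yes — every world has a successor (e.g. a R d).
Reflexive (axiom T): no — a is not related to itself.
Transitive (axiom 4): no — a R d and d R b, but not a R b.
Euclidean (axiom 5): no — b R c and b R d, but not c R d.
So F validates K, D; T would additionally require R to be reflexive. The strongest is D.

D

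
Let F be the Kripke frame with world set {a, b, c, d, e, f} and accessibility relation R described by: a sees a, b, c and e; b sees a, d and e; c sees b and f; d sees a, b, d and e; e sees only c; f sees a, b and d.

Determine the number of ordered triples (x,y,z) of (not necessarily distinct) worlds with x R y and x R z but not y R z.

24

Enumerating: (a,b,b), (a,b,c), (a,c,a), (a,c,c), (a,c,e), (a,e,a), (a,e,b), (a,e,e), (b,a,d), (b,e,a), (b,e,d), (b,e,e), … and 12 more.
Total: 24.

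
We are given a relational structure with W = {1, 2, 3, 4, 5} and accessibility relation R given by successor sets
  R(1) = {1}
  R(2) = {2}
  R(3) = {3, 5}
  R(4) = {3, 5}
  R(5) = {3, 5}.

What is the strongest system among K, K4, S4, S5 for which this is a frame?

Transitive (axiom 4): yes — every two-step R-path is closed by a direct edge.
Reflexive (axiom T): no — 4 is not related to itself.
Euclidean (axiom 5): yes — any two successors of a common world are R-related.
So F validates K, K4; S4 would additionally require R to be reflexive. The strongest is K4.

K4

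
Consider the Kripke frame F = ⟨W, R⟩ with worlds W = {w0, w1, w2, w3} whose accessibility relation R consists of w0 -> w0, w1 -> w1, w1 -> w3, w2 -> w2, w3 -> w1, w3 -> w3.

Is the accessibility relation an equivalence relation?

Reflexive: yes — every world is R-related to itself.
Symmetric: yes — every pair in R has its reverse in R.
Transitive: yes — every two-step R-path is closed by a direct edge.
So R is an equivalence relation.

Yes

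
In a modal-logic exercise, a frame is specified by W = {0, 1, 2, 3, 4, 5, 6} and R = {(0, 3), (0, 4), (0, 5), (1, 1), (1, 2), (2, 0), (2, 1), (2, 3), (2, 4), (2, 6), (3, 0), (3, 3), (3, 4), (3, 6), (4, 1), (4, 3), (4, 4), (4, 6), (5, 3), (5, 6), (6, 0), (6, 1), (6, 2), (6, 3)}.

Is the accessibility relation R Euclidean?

Euclidean: no — 0 R 3 and 0 R 5, but not 3 R 5.

No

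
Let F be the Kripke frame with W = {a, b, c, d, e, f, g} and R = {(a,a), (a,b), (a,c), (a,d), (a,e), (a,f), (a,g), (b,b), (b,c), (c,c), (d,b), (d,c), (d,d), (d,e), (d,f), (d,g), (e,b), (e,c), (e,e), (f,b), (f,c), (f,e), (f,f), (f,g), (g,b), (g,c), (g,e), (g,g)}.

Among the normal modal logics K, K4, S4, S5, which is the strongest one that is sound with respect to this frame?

Transitive (axiom 4): yes — every two-step R-path is closed by a direct edge.
Reflexive (axiom T): yes — every world is R-related to itself.
Euclidean (axiom 5): no — a R b and a R d, but not b R d.
So F validates K, K4, S4; S5 would additionally require R to be Euclidean. The strongest is S4.

S4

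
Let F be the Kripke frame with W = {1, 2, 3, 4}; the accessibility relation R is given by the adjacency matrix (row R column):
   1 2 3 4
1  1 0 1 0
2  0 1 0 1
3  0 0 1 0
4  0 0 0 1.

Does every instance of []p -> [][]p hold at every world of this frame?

Yes

The schema 4 characterises exactly the transitive frames.
Transitive: yes — every two-step R-path is closed by a direct edge.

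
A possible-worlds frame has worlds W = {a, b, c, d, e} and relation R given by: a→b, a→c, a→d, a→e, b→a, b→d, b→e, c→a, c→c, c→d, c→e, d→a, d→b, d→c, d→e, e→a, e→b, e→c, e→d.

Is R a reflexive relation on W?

Reflexive: no — a is not related to itself.

No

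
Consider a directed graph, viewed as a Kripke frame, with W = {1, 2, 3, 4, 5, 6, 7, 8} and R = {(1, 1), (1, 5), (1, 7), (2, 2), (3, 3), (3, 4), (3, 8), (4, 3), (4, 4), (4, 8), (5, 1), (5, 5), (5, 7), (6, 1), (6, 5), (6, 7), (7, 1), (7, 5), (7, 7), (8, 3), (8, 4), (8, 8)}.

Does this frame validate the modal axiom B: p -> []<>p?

The schema B characterises exactly the symmetric frames.
Symmetric: no — 6 R 1 but not 1 R 6.

No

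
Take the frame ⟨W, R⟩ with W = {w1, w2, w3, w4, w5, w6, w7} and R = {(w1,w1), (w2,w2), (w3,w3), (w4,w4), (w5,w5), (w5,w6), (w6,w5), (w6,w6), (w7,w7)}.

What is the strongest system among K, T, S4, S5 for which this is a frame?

S5

Reflexive (axiom T): yes — every world is R-related to itself.
Transitive (axiom 4): yes — every two-step R-path is closed by a direct edge.
Euclidean (axiom 5): yes — any two successors of a common world are R-related.
So F validates K, T, S4, S5. The strongest is S5.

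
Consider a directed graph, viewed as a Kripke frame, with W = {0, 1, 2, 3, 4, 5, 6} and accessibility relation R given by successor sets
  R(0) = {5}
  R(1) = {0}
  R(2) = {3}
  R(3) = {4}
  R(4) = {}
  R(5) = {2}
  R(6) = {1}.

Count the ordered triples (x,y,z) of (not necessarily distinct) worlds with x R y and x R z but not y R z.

6

Enumerating: (0,5,5), (1,0,0), (2,3,3), (3,4,4), (5,2,2), (6,1,1).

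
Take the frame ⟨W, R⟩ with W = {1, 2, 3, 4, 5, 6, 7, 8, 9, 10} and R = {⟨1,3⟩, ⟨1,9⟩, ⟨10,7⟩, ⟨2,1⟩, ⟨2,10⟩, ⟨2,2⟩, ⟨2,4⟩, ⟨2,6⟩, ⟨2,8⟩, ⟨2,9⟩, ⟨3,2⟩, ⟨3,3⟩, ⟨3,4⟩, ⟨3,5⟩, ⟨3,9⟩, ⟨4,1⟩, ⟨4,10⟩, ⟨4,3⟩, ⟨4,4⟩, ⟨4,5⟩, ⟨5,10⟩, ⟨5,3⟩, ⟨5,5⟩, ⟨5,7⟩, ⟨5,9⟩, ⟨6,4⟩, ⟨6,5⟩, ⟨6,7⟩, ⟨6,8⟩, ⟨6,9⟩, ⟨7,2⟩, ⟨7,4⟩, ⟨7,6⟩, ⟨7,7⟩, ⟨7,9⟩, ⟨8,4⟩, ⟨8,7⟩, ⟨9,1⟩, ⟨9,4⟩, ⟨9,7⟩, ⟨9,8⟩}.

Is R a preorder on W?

No

Reflexive: no — 1 is not related to itself.
Transitive: no — 1 R 3 and 3 R 2, but not 1 R 2.
So R is not a preorder.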